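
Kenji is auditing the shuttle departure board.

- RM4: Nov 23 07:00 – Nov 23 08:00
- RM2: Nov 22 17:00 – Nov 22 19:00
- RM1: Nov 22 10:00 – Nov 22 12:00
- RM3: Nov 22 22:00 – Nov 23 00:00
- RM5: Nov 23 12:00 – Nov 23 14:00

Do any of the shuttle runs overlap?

Sorted by start: RM1, RM2, RM3, RM4, RM5.
RM2 starts after RM1 ends — done with RM1.
RM3 starts after RM2 ends — done with RM2.
RM4 starts after RM3 ends — done with RM3.
RM5 starts after RM4 ends.
Every pair is clear; the schedule has no overlaps.

No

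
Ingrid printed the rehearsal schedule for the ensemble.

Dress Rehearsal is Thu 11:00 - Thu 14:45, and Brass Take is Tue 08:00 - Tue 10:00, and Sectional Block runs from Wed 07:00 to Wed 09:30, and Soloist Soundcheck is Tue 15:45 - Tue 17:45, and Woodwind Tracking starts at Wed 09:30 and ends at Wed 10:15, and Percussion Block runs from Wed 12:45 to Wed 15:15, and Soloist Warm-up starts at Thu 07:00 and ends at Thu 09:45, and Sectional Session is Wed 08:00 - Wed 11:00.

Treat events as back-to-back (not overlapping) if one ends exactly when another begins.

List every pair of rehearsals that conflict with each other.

Sectional Block & Sectional Session, Sectional Session & Woodwind Tracking

Sorted by start: Brass Take, Soloist Soundcheck, Sectional Block, Sectional Session, Woodwind Tracking, Percussion Block, Soloist Warm-up, Dress Rehearsal.
Soloist Soundcheck starts after Brass Take ends; Brass Take is clear from here.
Sectional Block starts after Soloist Soundcheck ends; Soloist Soundcheck is clear from here.
Sectional Session starts before Sectional Block ends → Sectional Block and Sectional Session overlap.
Woodwind Tracking starts exactly when Sectional Block ends (back-to-back, no overlap); Sectional Block is clear from here.
Woodwind Tracking starts before Sectional Session ends → Sectional Session and Woodwind Tracking overlap.
Percussion Block starts after Sectional Session ends; Sectional Session is clear from here.
Percussion Block starts after Woodwind Tracking ends; Woodwind Tracking is clear from here.
Soloist Warm-up starts after Percussion Block ends; Percussion Block is clear from here.
Dress Rehearsal starts after Soloist Warm-up ends.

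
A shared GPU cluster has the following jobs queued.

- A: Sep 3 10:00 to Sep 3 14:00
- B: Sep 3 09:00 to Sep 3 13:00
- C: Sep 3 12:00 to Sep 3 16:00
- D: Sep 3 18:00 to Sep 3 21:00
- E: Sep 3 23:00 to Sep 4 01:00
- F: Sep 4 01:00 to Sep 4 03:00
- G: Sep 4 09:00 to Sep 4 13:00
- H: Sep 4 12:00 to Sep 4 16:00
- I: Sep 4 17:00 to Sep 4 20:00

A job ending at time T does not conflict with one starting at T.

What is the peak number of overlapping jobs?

Sort all start/end points and keep a running count:
Sep 3 09:00 start B → 1
Sep 3 10:00 start A → 2
Sep 3 12:00 start C → 3
Sep 3 13:00 end B → 2
Sep 3 14:00 end A → 1
Sep 3 16:00 end C → 0
Sep 3 18:00 start D → 1
Sep 3 21:00 end D → 0
Sep 3 23:00 start E → 1
Sep 4 01:00 end E → 0
Sep 4 01:00 start F → 1
Sep 4 03:00 end F → 0
Sep 4 09:00 start G → 1
Sep 4 12:00 start H → 2
Sep 4 13:00 end G → 1
Sep 4 16:00 end H → 0
Sep 4 17:00 start I → 1
Sep 4 20:00 end I → 0
Peak is 3, at Sep 3 12:00 (A, B, C).

3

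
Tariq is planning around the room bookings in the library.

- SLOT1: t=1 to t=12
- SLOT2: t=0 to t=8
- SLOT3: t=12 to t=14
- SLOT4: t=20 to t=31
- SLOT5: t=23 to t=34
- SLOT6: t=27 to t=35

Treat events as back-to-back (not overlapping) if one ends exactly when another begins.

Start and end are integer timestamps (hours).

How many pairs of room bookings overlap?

4

Check each pair: they overlap iff neither finishes before the other starts.
Sorted by start: SLOT2, SLOT1, SLOT3, SLOT4, SLOT5, SLOT6.
SLOT1 starts before SLOT2 ends → SLOT2 and SLOT1 overlap.
SLOT3 starts after SLOT2 ends — done with SLOT2.
SLOT3 starts exactly when SLOT1 ends (back-to-back, no overlap) — done with SLOT1.
SLOT4 starts after SLOT3 ends — done with SLOT3.
SLOT5 starts before SLOT4 ends → SLOT4 and SLOT5 overlap.
SLOT6 starts before SLOT4 ends → SLOT4 and SLOT6 overlap.
SLOT6 starts before SLOT5 ends → SLOT5 and SLOT6 overlap.
Overlapping pairs: SLOT1 & SLOT2, SLOT4 & SLOT5, SLOT4 & SLOT6, SLOT5 & SLOT6 — 4 in total.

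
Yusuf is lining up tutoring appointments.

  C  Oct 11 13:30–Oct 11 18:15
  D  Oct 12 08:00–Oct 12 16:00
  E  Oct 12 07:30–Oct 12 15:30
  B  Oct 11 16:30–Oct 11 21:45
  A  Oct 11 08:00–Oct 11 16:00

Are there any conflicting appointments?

Yes

Two intervals overlap when each starts before the other ends.
Sorted by start: A, C, B, E, D.
C starts before A ends → A and C overlap.
That's a conflict, so the schedule is not conflict-free.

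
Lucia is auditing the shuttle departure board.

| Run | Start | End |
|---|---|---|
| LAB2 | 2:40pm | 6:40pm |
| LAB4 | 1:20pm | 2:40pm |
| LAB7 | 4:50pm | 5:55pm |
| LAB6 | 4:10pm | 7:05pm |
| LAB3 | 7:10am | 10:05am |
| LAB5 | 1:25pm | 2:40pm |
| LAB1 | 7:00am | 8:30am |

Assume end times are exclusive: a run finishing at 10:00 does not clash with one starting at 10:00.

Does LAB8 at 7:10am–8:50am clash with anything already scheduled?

LAB1: starts 7:00am before LAB8 ends 8:50am, and ends 8:30am after LAB8 starts 7:10am → overlap.
LAB3: starts 7:10am before LAB8 ends 8:50am, and ends 10:05am after LAB8 starts 7:10am → overlap.
LAB4: starts 1:20pm at or after LAB8 ends 8:50am → clear.
LAB5: starts 1:25pm at or after LAB8 ends 8:50am → clear.
LAB2: starts 2:40pm at or after LAB8 ends 8:50am → clear.
LAB6: starts 4:10pm at or after LAB8 ends 8:50am → clear.
LAB7: starts 4:50pm at or after LAB8 ends 8:50am → clear.
LAB8 overlaps LAB1, LAB3.

Yes — it overlaps LAB1, LAB3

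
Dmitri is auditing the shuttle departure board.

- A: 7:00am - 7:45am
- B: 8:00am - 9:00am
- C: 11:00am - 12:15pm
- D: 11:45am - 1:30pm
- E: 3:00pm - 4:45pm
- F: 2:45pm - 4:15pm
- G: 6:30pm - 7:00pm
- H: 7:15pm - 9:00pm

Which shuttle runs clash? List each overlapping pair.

Sorted by start: A, B, C, D, F, E, G, H.
B starts after A ends, so nothing later overlaps A either.
C starts after B ends, so nothing later overlaps B either.
D starts before C ends → C and D overlap.
F starts after C ends, so nothing later overlaps C either.
F starts after D ends, so nothing later overlaps D either.
E starts before F ends → F and E overlap.
G starts after F ends, so nothing later overlaps F either.
G starts after E ends, so nothing later overlaps E either.
H starts after G ends.

C & D, E & F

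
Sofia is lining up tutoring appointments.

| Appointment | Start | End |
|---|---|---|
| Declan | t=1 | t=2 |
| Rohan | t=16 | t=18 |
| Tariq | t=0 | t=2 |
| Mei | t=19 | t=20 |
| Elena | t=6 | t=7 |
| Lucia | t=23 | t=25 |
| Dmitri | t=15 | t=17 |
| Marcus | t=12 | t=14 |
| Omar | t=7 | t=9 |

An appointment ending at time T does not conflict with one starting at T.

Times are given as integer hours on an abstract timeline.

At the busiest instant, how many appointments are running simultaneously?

2

Sweep the timeline, counting +1 at each start and −1 at each end (ends before starts at a tie):
t=0 start Tariq → 1
t=1 start Declan → 2
t=2 end Declan → 1
t=2 end Tariq → 0
t=6 start Elena → 1
t=7 end Elena → 0
t=7 start Omar → 1
t=9 end Omar → 0
t=12 start Marcus → 1
t=14 end Marcus → 0
t=15 start Dmitri → 1
t=16 start Rohan → 2
t=17 end Dmitri → 1
t=18 end Rohan → 0
t=19 start Mei → 1
t=20 end Mei → 0
t=23 start Lucia → 1
t=25 end Lucia → 0
Peak is 2, at t=1 (Declan, Tariq).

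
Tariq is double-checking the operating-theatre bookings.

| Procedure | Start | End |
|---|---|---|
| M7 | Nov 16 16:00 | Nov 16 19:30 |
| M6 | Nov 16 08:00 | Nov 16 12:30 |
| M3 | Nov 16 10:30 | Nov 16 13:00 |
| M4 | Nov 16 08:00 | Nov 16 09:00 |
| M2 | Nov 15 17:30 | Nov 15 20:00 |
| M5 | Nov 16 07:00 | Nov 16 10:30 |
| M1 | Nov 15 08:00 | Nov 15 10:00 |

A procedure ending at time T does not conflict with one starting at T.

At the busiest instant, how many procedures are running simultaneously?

Sweep the timeline, counting +1 at each start and −1 at each end (ends before starts at a tie):
Nov 15 08:00 start M1 → 1
Nov 15 10:00 end M1 → 0
Nov 15 17:30 start M2 → 1
Nov 15 20:00 end M2 → 0
Nov 16 07:00 start M5 → 1
Nov 16 08:00 start M4 → 2
Nov 16 08:00 start M6 → 3
Nov 16 09:00 end M4 → 2
Nov 16 10:30 end M5 → 1
Nov 16 10:30 start M3 → 2
Nov 16 12:30 end M6 → 1
Nov 16 13:00 end M3 → 0
Nov 16 16:00 start M7 → 1
Nov 16 19:30 end M7 → 0
Peak is 3, at Nov 16 08:00 (M4, M5, M6).

3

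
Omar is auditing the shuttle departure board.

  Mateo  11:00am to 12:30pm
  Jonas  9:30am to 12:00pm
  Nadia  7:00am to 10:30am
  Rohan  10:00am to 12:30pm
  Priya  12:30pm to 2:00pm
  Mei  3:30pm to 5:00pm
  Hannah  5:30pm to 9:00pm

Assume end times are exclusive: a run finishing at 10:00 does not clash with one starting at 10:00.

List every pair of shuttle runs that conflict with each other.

Jonas & Mateo, Jonas & Nadia, Jonas & Rohan, Mateo & Rohan, Nadia & Rohan

Two intervals overlap when each starts before the other ends.
Sorted by start: Nadia, Jonas, Rohan, Mateo, Priya, Mei, Hannah.
Jonas starts before Nadia ends → Nadia and Jonas overlap.
Rohan starts before Nadia ends → Nadia and Rohan overlap.
Mateo starts after Nadia ends, so Nadia has no further overlaps.
Rohan starts before Jonas ends → Jonas and Rohan overlap.
Mateo starts before Jonas ends → Jonas and Mateo overlap.
Priya starts after Jonas ends, so Jonas has no further overlaps.
Mateo starts before Rohan ends → Rohan and Mateo overlap.
Priya starts exactly when Rohan ends (back-to-back, no overlap), so Rohan has no further overlaps.
Priya starts exactly when Mateo ends (back-to-back, no overlap), so Mateo has no further overlaps.
Mei starts after Priya ends, so Priya has no further overlaps.
Hannah starts after Mei ends.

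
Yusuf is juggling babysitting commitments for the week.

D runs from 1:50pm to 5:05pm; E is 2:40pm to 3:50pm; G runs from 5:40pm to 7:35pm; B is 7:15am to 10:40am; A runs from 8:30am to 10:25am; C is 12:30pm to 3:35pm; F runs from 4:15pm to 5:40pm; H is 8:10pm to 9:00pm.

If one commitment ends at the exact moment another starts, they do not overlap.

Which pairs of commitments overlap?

A & B, C & D, C & E, D & E, D & F

Sorted by start: B, A, C, D, E, F, G, H.
A starts before B ends → B and A overlap.
C starts after B ends; B is clear from here.
C starts after A ends; A is clear from here.
D starts before C ends → C and D overlap.
E starts before C ends → C and E overlap.
F starts after C ends; C is clear from here.
E starts before D ends → D and E overlap.
F starts before D ends → D and F overlap.
G starts after D ends; D is clear from here.
F starts after E ends; E is clear from here.
G starts exactly when F ends (back-to-back, no overlap); F is clear from here.
H starts after G ends.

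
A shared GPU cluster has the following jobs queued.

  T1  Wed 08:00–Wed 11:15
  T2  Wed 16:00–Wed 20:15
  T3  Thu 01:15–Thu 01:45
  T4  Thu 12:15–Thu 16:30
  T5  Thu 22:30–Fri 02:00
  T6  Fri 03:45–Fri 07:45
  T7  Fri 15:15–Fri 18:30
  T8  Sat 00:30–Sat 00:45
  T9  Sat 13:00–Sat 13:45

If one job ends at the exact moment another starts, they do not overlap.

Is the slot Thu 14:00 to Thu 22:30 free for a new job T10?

T1: ends Wed 11:15 at or before T10 starts Thu 14:00 → clear.
T2: ends Wed 20:15 at or before T10 starts Thu 14:00 → clear.
T3: ends Thu 01:45 at or before T10 starts Thu 14:00 → clear.
T4: starts Thu 12:15 before T10 ends Thu 22:30, and ends Thu 16:30 after T10 starts Thu 14:00 → overlap.
T5: starts Thu 22:30 at or after T10 ends Thu 22:30 → clear.
T6: starts Fri 03:45 at or after T10 ends Thu 22:30 → clear.
T7: starts Fri 15:15 at or after T10 ends Thu 22:30 → clear.
T8: starts Sat 00:30 at or after T10 ends Thu 22:30 → clear.
T9: starts Sat 13:00 at or after T10 ends Thu 22:30 → clear.
T10 overlaps T4.

No — it overlaps T4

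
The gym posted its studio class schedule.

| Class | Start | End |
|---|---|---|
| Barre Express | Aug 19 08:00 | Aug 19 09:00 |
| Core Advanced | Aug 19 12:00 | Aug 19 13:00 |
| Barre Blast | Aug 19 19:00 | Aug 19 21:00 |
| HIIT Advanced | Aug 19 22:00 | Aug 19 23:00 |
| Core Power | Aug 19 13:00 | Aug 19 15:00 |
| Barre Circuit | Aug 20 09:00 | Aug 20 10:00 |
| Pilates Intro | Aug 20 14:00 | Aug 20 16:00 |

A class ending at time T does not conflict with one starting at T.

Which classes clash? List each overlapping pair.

no overlapping pairs

Sorted by start: Barre Express, Core Advanced, Core Power, Barre Blast, HIIT Advanced, Barre Circuit, Pilates Intro.
Core Advanced starts after Barre Express ends, so Barre Express has no further overlaps.
Core Power starts exactly when Core Advanced ends (back-to-back, no overlap), so Core Advanced has no further overlaps.
Barre Blast starts after Core Power ends, so Core Power has no further overlaps.
HIIT Advanced starts after Barre Blast ends, so Barre Blast has no further overlaps.
Barre Circuit starts after HIIT Advanced ends, so HIIT Advanced has no further overlaps.
Pilates Intro starts after Barre Circuit ends.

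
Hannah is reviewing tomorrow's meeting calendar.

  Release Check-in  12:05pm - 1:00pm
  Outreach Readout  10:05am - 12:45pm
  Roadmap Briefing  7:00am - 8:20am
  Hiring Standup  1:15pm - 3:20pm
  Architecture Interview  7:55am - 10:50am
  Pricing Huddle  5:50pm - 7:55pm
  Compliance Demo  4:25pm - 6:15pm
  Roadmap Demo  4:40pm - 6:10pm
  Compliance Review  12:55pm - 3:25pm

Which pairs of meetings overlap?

Architecture Interview & Outreach Readout, Architecture Interview & Roadmap Briefing, Compliance Demo & Pricing Huddle, Compliance Demo & Roadmap Demo, Compliance Review & Hiring Standup, Compliance Review & Release Check-in, Outreach Readout & Release Check-in, Pricing Huddle & Roadmap Demo

Sorted by start: Roadmap Briefing, Architecture Interview, Outreach Readout, Release Check-in, Compliance Review, Hiring Standup, Compliance Demo, Roadmap Demo, Pricing Huddle.
Architecture Interview starts before Roadmap Briefing ends → Roadmap Briefing and Architecture Interview overlap.
Outreach Readout starts after Roadmap Briefing ends, so Roadmap Briefing has no further overlaps.
Outreach Readout starts before Architecture Interview ends → Architecture Interview and Outreach Readout overlap.
Release Check-in starts after Architecture Interview ends, so Architecture Interview has no further overlaps.
Release Check-in starts before Outreach Readout ends → Outreach Readout and Release Check-in overlap.
Compliance Review starts after Outreach Readout ends, so Outreach Readout has no further overlaps.
Compliance Review starts before Release Check-in ends → Release Check-in and Compliance Review overlap.
Hiring Standup starts after Release Check-in ends, so Release Check-in has no further overlaps.
Hiring Standup starts before Compliance Review ends → Compliance Review and Hiring Standup overlap.
Compliance Demo starts after Compliance Review ends, so Compliance Review has no further overlaps.
Compliance Demo starts after Hiring Standup ends, so Hiring Standup has no further overlaps.
Roadmap Demo starts before Compliance Demo ends → Compliance Demo and Roadmap Demo overlap.
Pricing Huddle starts before Compliance Demo ends → Compliance Demo and Pricing Huddle overlap.
Pricing Huddle starts before Roadmap Demo ends → Roadmap Demo and Pricing Huddle overlap.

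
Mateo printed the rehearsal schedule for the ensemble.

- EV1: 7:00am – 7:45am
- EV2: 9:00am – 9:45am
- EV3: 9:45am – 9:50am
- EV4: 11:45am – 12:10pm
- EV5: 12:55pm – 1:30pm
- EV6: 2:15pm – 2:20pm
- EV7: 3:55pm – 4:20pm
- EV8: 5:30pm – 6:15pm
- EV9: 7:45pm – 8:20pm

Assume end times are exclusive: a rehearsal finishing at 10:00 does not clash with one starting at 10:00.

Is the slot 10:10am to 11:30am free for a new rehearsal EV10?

Yes — the slot is free

EV1: ends 7:45am at or before EV10 starts 10:10am → clear.
EV2: ends 9:45am at or before EV10 starts 10:10am → clear.
EV3: ends 9:50am at or before EV10 starts 10:10am → clear.
EV4: starts 11:45am at or after EV10 ends 11:30am → clear.
EV5: starts 12:55pm at or after EV10 ends 11:30am → clear.
EV6: starts 2:15pm at or after EV10 ends 11:30am → clear.
EV7: starts 3:55pm at or after EV10 ends 11:30am → clear.
EV8: starts 5:30pm at or after EV10 ends 11:30am → clear.
EV9: starts 7:45pm at or after EV10 ends 11:30am → clear.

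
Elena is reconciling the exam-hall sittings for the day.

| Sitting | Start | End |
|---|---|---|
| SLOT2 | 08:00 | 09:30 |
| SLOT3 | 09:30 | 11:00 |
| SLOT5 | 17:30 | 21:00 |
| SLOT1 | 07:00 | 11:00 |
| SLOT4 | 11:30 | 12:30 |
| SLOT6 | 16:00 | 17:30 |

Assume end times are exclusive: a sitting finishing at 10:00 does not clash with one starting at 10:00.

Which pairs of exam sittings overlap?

Sorted by start: SLOT1, SLOT2, SLOT3, SLOT4, SLOT6, SLOT5.
SLOT2 starts before SLOT1 ends → SLOT1 and SLOT2 overlap.
SLOT3 starts before SLOT1 ends → SLOT1 and SLOT3 overlap.
SLOT4 starts after SLOT1 ends — done with SLOT1.
SLOT3 starts exactly when SLOT2 ends (back-to-back, no overlap) — done with SLOT2.
SLOT4 starts after SLOT3 ends — done with SLOT3.
SLOT6 starts after SLOT4 ends — done with SLOT4.
SLOT5 starts exactly when SLOT6 ends (back-to-back, no overlap).

SLOT1 & SLOT2, SLOT1 & SLOT3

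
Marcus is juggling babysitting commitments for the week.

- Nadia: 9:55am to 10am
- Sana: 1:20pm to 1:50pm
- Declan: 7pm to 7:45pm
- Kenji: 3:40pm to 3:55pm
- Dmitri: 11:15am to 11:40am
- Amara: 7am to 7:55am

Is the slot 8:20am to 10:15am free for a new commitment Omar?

No — it overlaps Nadia

Amara: ends 7:55am at or before Omar starts 8:20am → clear.
Nadia: starts 9:55am before Omar ends 10:15am, and ends 10am after Omar starts 8:20am → overlap.
Dmitri: starts 11:15am at or after Omar ends 10:15am → clear.
Sana: starts 1:20pm at or after Omar ends 10:15am → clear.
Kenji: starts 3:40pm at or after Omar ends 10:15am → clear.
Declan: starts 7pm at or after Omar ends 10:15am → clear.
Omar overlaps Nadia.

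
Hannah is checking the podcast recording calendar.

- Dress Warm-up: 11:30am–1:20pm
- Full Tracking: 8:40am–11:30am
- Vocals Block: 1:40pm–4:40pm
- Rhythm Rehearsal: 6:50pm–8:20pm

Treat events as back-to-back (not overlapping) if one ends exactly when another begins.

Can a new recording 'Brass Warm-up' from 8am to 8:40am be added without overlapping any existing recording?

Full Tracking: starts 8:40am at or after Brass Warm-up ends 8:40am → clear.
Dress Warm-up: starts 11:30am at or after Brass Warm-up ends 8:40am → clear.
Vocals Block: starts 1:40pm at or after Brass Warm-up ends 8:40am → clear.
Rhythm Rehearsal: starts 6:50pm at or after Brass Warm-up ends 8:40am → clear.

Yes — the slot is free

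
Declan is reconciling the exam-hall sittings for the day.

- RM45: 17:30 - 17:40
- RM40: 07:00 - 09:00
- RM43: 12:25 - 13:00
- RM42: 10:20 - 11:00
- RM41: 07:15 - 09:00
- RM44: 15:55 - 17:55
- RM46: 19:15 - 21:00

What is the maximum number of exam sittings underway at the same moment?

Sweep the timeline, counting +1 at each start and −1 at each end (ends before starts at a tie):
07:00 start RM40 → 1
07:15 start RM41 → 2
09:00 end RM40 → 1
09:00 end RM41 → 0
10:20 start RM42 → 1
11:00 end RM42 → 0
12:25 start RM43 → 1
13:00 end RM43 → 0
15:55 start RM44 → 1
17:30 start RM45 → 2
17:40 end RM45 → 1
17:55 end RM44 → 0
19:15 start RM46 → 1
21:00 end RM46 → 0
Peak is 2, at 07:15 (RM40, RM41).

2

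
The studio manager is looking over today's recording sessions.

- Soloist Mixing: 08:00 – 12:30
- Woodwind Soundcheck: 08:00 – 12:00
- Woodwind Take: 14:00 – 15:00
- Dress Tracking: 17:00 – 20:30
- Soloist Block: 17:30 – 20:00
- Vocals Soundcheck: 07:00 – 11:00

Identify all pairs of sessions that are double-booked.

Sorted by start: Vocals Soundcheck, Woodwind Soundcheck, Soloist Mixing, Woodwind Take, Dress Tracking, Soloist Block.
Woodwind Soundcheck starts before Vocals Soundcheck ends → Vocals Soundcheck and Woodwind Soundcheck overlap.
Soloist Mixing starts before Vocals Soundcheck ends → Vocals Soundcheck and Soloist Mixing overlap.
Woodwind Take starts after Vocals Soundcheck ends — done with Vocals Soundcheck.
Soloist Mixing starts before Woodwind Soundcheck ends → Woodwind Soundcheck and Soloist Mixing overlap.
Woodwind Take starts after Woodwind Soundcheck ends — done with Woodwind Soundcheck.
Woodwind Take starts after Soloist Mixing ends — done with Soloist Mixing.
Dress Tracking starts after Woodwind Take ends — done with Woodwind Take.
Soloist Block starts before Dress Tracking ends → Dress Tracking and Soloist Block overlap.

Dress Tracking & Soloist Block, Soloist Mixing & Vocals Soundcheck, Soloist Mixing & Woodwind Soundcheck, Vocals Soundcheck & Woodwind Soundcheck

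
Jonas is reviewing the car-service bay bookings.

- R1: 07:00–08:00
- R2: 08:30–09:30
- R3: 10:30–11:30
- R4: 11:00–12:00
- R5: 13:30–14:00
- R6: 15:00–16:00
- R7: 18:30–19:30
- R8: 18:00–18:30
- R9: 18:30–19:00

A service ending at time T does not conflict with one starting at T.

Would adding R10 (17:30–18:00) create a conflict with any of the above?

R1: ends 08:00 at or before R10 starts 17:30 → clear.
R2: ends 09:30 at or before R10 starts 17:30 → clear.
R3: ends 11:30 at or before R10 starts 17:30 → clear.
R4: ends 12:00 at or before R10 starts 17:30 → clear.
R5: ends 14:00 at or before R10 starts 17:30 → clear.
R6: ends 16:00 at or before R10 starts 17:30 → clear.
R8: starts 18:00 at or after R10 ends 18:00 → clear.
R7: starts 18:30 at or after R10 ends 18:00 → clear.
R9: starts 18:30 at or after R10 ends 18:00 → clear.

No — it doesn't clash with anything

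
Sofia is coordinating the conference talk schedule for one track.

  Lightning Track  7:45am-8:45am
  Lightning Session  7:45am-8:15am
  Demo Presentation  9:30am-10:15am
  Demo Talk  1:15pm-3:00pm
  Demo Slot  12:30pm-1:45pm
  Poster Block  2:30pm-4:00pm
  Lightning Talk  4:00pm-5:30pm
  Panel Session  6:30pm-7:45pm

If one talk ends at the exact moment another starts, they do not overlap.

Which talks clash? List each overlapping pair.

Demo Slot & Demo Talk, Demo Talk & Poster Block, Lightning Session & Lightning Track

Sorted by start: Lightning Track, Lightning Session, Demo Presentation, Demo Slot, Demo Talk, Poster Block, Lightning Talk, Panel Session.
Lightning Session starts before Lightning Track ends → Lightning Track and Lightning Session overlap.
Demo Presentation starts after Lightning Track ends — done with Lightning Track.
Demo Presentation starts after Lightning Session ends — done with Lightning Session.
Demo Slot starts after Demo Presentation ends — done with Demo Presentation.
Demo Talk starts before Demo Slot ends → Demo Slot and Demo Talk overlap.
Poster Block starts after Demo Slot ends — done with Demo Slot.
Poster Block starts before Demo Talk ends → Demo Talk and Poster Block overlap.
Lightning Talk starts after Demo Talk ends — done with Demo Talk.
Lightning Talk starts exactly when Poster Block ends (back-to-back, no overlap) — done with Poster Block.
Panel Session starts after Lightning Talk ends.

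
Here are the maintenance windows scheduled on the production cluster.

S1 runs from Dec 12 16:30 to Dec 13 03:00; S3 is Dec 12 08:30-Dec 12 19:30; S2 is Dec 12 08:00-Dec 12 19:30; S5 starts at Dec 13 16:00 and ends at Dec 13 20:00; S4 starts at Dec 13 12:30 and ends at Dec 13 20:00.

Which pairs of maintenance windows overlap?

S1 & S2, S1 & S3, S2 & S3, S4 & S5

Two intervals overlap when each starts before the other ends.
Sorted by start: S2, S3, S1, S4, S5.
S3 starts before S2 ends → S2 and S3 overlap.
S1 starts before S2 ends → S2 and S1 overlap.
S4 starts after S2 ends; S2 is clear from here.
S1 starts before S3 ends → S3 and S1 overlap.
S4 starts after S3 ends; S3 is clear from here.
S4 starts after S1 ends; S1 is clear from here.
S5 starts before S4 ends → S4 and S5 overlap.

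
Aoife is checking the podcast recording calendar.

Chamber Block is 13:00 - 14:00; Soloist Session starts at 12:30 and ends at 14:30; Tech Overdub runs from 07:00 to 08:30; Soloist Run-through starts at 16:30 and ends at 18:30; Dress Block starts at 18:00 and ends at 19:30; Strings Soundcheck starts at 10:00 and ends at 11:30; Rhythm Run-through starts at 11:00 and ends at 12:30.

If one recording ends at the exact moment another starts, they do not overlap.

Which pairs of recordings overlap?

Check each pair: they overlap iff neither finishes before the other starts.
Sorted by start: Tech Overdub, Strings Soundcheck, Rhythm Run-through, Soloist Session, Chamber Block, Soloist Run-through, Dress Block.
Strings Soundcheck starts after Tech Overdub ends, so nothing later overlaps Tech Overdub either.
Rhythm Run-through starts before Strings Soundcheck ends → Strings Soundcheck and Rhythm Run-through overlap.
Soloist Session starts after Strings Soundcheck ends, so nothing later overlaps Strings Soundcheck either.
Soloist Session starts exactly when Rhythm Run-through ends (back-to-back, no overlap), so nothing later overlaps Rhythm Run-through either.
Chamber Block starts before Soloist Session ends → Soloist Session and Chamber Block overlap.
Soloist Run-through starts after Soloist Session ends, so nothing later overlaps Soloist Session either.
Soloist Run-through starts after Chamber Block ends, so nothing later overlaps Chamber Block either.
Dress Block starts before Soloist Run-through ends → Soloist Run-through and Dress Block overlap.

Chamber Block & Soloist Session, Dress Block & Soloist Run-through, Rhythm Run-through & Strings Soundcheck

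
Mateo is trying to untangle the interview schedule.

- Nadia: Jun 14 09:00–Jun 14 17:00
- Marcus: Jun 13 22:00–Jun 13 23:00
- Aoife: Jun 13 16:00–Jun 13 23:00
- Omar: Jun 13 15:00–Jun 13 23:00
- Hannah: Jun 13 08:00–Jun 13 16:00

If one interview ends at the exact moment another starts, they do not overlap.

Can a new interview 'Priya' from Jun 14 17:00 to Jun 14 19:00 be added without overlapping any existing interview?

Hannah: ends Jun 13 16:00 at or before Priya starts Jun 14 17:00 → clear.
Omar: ends Jun 13 23:00 at or before Priya starts Jun 14 17:00 → clear.
Aoife: ends Jun 13 23:00 at or before Priya starts Jun 14 17:00 → clear.
Marcus: ends Jun 13 23:00 at or before Priya starts Jun 14 17:00 → clear.
Nadia: ends Jun 14 17:00 at or before Priya starts Jun 14 17:00 → clear.

Yes — the slot is free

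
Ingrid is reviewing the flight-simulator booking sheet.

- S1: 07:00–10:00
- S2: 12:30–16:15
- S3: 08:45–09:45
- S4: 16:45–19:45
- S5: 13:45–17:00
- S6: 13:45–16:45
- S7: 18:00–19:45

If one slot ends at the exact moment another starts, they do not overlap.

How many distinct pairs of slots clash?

Sorted by start: S1, S3, S2, S5, S6, S4, S7.
S3 starts before S1 ends → S1 and S3 overlap.
S2 starts after S1 ends; S1 is clear from here.
S2 starts after S3 ends; S3 is clear from here.
S5 starts before S2 ends → S2 and S5 overlap.
S6 starts before S2 ends → S2 and S6 overlap.
S4 starts after S2 ends; S2 is clear from here.
S6 starts before S5 ends → S5 and S6 overlap.
S4 starts before S5 ends → S5 and S4 overlap.
S7 starts after S5 ends.
S4 starts exactly when S6 ends (back-to-back, no overlap); S6 is clear from here.
S7 starts before S4 ends → S4 and S7 overlap.
Overlapping pairs: S1 & S3, S2 & S5, S2 & S6, S4 & S5, S4 & S7, S5 & S6 — 6 in total.

6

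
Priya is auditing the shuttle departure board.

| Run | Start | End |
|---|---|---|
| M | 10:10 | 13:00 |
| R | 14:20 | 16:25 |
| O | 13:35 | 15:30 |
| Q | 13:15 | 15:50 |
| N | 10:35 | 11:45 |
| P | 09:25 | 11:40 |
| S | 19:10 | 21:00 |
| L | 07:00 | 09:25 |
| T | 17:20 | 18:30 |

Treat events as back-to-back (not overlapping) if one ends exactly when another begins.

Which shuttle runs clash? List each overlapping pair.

Two intervals overlap when each starts before the other ends.
Sorted by start: L, P, M, N, Q, O, R, T, S.
P starts exactly when L ends (back-to-back, no overlap) — done with L.
M starts before P ends → P and M overlap.
N starts before P ends → P and N overlap.
Q starts after P ends — done with P.
N starts before M ends → M and N overlap.
Q starts after M ends — done with M.
Q starts after N ends — done with N.
O starts before Q ends → Q and O overlap.
R starts before Q ends → Q and R overlap.
T starts after Q ends — done with Q.
R starts before O ends → O and R overlap.
T starts after O ends — done with O.
T starts after R ends — done with R.
S starts after T ends.

M & N, M & P, N & P, O & Q, O & R, Q & R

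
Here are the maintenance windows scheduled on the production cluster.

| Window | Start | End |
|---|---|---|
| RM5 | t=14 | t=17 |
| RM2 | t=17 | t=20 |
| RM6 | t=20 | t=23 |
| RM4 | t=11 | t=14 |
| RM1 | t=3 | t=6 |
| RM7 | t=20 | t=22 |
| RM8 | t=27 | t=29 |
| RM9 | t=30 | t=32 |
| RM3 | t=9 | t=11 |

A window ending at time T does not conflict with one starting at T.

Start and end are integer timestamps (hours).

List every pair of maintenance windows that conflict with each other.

Sorted by start: RM1, RM3, RM4, RM5, RM2, RM6, RM7, RM8, RM9.
RM3 starts after RM1 ends, so RM1 has no further overlaps.
RM4 starts exactly when RM3 ends (back-to-back, no overlap), so RM3 has no further overlaps.
RM5 starts exactly when RM4 ends (back-to-back, no overlap), so RM4 has no further overlaps.
RM2 starts exactly when RM5 ends (back-to-back, no overlap), so RM5 has no further overlaps.
RM6 starts exactly when RM2 ends (back-to-back, no overlap), so RM2 has no further overlaps.
RM7 starts before RM6 ends → RM6 and RM7 overlap.
RM8 starts after RM6 ends, so RM6 has no further overlaps.
RM8 starts after RM7 ends, so RM7 has no further overlaps.
RM9 starts after RM8 ends.

RM6 & RM7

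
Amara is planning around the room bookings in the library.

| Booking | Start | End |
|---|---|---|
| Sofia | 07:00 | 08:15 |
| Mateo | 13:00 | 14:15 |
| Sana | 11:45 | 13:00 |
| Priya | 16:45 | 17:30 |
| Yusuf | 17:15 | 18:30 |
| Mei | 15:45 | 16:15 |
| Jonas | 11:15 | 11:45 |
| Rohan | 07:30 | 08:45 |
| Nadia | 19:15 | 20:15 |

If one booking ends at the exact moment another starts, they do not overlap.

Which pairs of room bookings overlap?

Sorted by start: Sofia, Rohan, Jonas, Sana, Mateo, Mei, Priya, Yusuf, Nadia.
Rohan starts before Sofia ends → Sofia and Rohan overlap.
Jonas starts after Sofia ends, so Sofia has no further overlaps.
Jonas starts after Rohan ends, so Rohan has no further overlaps.
Sana starts exactly when Jonas ends (back-to-back, no overlap), so Jonas has no further overlaps.
Mateo starts exactly when Sana ends (back-to-back, no overlap), so Sana has no further overlaps.
Mei starts after Mateo ends, so Mateo has no further overlaps.
Priya starts after Mei ends, so Mei has no further overlaps.
Yusuf starts before Priya ends → Priya and Yusuf overlap.
Nadia starts after Priya ends.
Nadia starts after Yusuf ends.

Priya & Yusuf, Rohan & Sofia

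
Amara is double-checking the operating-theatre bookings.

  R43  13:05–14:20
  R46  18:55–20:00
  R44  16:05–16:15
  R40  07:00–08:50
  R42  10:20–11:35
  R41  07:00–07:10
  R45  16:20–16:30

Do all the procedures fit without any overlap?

No

Sorted by start: R40, R41, R42, R43, R44, R45, R46.
R41 starts before R40 ends → R40 and R41 overlap.
That's a conflict, so the schedule is not conflict-free.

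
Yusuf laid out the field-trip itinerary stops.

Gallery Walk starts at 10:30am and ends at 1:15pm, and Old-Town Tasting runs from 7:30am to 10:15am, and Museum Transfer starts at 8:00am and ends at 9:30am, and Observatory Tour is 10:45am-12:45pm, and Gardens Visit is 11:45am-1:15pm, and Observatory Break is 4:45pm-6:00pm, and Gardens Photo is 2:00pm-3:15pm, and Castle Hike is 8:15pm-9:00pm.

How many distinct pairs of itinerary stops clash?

Two intervals overlap when each starts before the other ends.
Sorted by start: Old-Town Tasting, Museum Transfer, Gallery Walk, Observatory Tour, Gardens Visit, Gardens Photo, Observatory Break, Castle Hike.
Museum Transfer starts before Old-Town Tasting ends → Old-Town Tasting and Museum Transfer overlap.
Gallery Walk starts after Old-Town Tasting ends, so Old-Town Tasting has no further overlaps.
Gallery Walk starts after Museum Transfer ends, so Museum Transfer has no further overlaps.
Observatory Tour starts before Gallery Walk ends → Gallery Walk and Observatory Tour overlap.
Gardens Visit starts before Gallery Walk ends → Gallery Walk and Gardens Visit overlap.
Gardens Photo starts after Gallery Walk ends, so Gallery Walk has no further overlaps.
Gardens Visit starts before Observatory Tour ends → Observatory Tour and Gardens Visit overlap.
Gardens Photo starts after Observatory Tour ends, so Observatory Tour has no further overlaps.
Gardens Photo starts after Gardens Visit ends, so Gardens Visit has no further overlaps.
Observatory Break starts after Gardens Photo ends, so Gardens Photo has no further overlaps.
Castle Hike starts after Observatory Break ends.
Overlapping pairs: Gallery Walk & Gardens Visit, Gallery Walk & Observatory Tour, Gardens Visit & Observatory Tour, Museum Transfer & Old-Town Tasting — 4 in total.

4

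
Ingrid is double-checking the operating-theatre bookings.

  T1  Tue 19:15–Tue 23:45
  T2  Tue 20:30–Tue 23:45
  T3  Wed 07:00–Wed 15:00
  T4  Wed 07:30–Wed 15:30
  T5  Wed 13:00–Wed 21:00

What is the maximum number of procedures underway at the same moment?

Sort all start/end points and keep a running count:
Tue 19:15 start T1 → 1
Tue 20:30 start T2 → 2
Tue 23:45 end T1 → 1
Tue 23:45 end T2 → 0
Wed 07:00 start T3 → 1
Wed 07:30 start T4 → 2
Wed 13:00 start T5 → 3
Wed 15:00 end T3 → 2
Wed 15:30 end T4 → 1
Wed 21:00 end T5 → 0
Peak is 3, at Wed 13:00 (T3, T4, T5).

3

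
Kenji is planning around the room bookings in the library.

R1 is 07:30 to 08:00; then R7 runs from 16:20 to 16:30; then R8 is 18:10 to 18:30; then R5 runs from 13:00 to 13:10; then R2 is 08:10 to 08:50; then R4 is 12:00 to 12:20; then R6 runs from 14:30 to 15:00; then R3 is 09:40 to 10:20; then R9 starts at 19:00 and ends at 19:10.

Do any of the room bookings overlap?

No

Check each pair: they overlap iff neither finishes before the other starts.
Sorted by start: R1, R2, R3, R4, R5, R6, R7, R8, R9.
R2 starts after R1 ends; R1 is clear from here.
R3 starts after R2 ends; R2 is clear from here.
R4 starts after R3 ends; R3 is clear from here.
R5 starts after R4 ends; R4 is clear from here.
R6 starts after R5 ends; R5 is clear from here.
R7 starts after R6 ends; R6 is clear from here.
R8 starts after R7 ends; R7 is clear from here.
R9 starts after R8 ends.
Every pair is clear; the schedule has no overlaps.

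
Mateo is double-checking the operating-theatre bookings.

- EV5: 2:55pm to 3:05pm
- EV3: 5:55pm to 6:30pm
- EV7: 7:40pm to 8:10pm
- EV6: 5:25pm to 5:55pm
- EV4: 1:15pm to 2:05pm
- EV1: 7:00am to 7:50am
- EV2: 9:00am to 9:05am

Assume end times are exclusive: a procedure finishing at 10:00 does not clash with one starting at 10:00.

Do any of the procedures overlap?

No

Two intervals overlap when each starts before the other ends.
Sorted by start: EV1, EV2, EV4, EV5, EV6, EV3, EV7.
EV2 starts after EV1 ends — done with EV1.
EV4 starts after EV2 ends — done with EV2.
EV5 starts after EV4 ends — done with EV4.
EV6 starts after EV5 ends — done with EV5.
EV3 starts exactly when EV6 ends (back-to-back, no overlap) — done with EV6.
EV7 starts after EV3 ends.
Every pair is clear; the schedule has no overlaps.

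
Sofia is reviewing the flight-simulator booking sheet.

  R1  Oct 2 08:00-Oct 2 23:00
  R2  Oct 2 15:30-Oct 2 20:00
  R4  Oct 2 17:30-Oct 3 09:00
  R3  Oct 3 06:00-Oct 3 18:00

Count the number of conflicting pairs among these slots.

Two intervals overlap when each starts before the other ends.
Sorted by start: R1, R2, R4, R3.
R2 starts before R1 ends → R1 and R2 overlap.
R4 starts before R1 ends → R1 and R4 overlap.
R3 starts after R1 ends.
R4 starts before R2 ends → R2 and R4 overlap.
R3 starts after R2 ends.
R3 starts before R4 ends → R4 and R3 overlap.
Overlapping pairs: R1 & R2, R1 & R4, R2 & R4, R3 & R4 — 4 in total.

4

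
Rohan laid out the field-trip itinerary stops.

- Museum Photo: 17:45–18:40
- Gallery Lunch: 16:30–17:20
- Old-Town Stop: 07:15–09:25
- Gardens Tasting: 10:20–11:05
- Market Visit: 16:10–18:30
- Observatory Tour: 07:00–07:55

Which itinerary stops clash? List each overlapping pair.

Gallery Lunch & Market Visit, Market Visit & Museum Photo, Observatory Tour & Old-Town Stop

Sorted by start: Observatory Tour, Old-Town Stop, Gardens Tasting, Market Visit, Gallery Lunch, Museum Photo.
Old-Town Stop starts before Observatory Tour ends → Observatory Tour and Old-Town Stop overlap.
Gardens Tasting starts after Observatory Tour ends, so Observatory Tour has no further overlaps.
Gardens Tasting starts after Old-Town Stop ends, so Old-Town Stop has no further overlaps.
Market Visit starts after Gardens Tasting ends, so Gardens Tasting has no further overlaps.
Gallery Lunch starts before Market Visit ends → Market Visit and Gallery Lunch overlap.
Museum Photo starts before Market Visit ends → Market Visit and Museum Photo overlap.
Museum Photo starts after Gallery Lunch ends.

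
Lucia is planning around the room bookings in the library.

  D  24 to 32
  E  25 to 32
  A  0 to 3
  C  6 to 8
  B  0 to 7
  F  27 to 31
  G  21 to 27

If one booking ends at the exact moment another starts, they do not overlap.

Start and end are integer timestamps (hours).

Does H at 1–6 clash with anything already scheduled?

A: starts 0 before H ends 6, and ends 3 after H starts 1 → overlap.
B: starts 0 before H ends 6, and ends 7 after H starts 1 → overlap.
C: starts 6 at or after H ends 6 → clear.
G: starts 21 at or after H ends 6 → clear.
D: starts 24 at or after H ends 6 → clear.
E: starts 25 at or after H ends 6 → clear.
F: starts 27 at or after H ends 6 → clear.
H overlaps A, B.

Yes — it overlaps A, B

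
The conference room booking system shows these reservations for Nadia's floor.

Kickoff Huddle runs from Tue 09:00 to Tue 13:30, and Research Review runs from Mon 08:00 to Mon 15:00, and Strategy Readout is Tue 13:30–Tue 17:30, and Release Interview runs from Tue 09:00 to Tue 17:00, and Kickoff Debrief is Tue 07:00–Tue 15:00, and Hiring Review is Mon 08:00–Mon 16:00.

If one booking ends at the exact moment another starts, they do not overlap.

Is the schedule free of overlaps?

No

Sorted by start: Research Review, Hiring Review, Kickoff Debrief, Kickoff Huddle, Release Interview, Strategy Readout.
Hiring Review starts before Research Review ends → Research Review and Hiring Review overlap.
That's a conflict, so the schedule is not conflict-free.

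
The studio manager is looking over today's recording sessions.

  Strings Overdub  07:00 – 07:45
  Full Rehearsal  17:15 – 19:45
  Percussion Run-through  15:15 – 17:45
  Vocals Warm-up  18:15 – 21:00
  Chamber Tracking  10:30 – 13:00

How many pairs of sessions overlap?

2

Check each pair: they overlap iff neither finishes before the other starts.
Sorted by start: Strings Overdub, Chamber Tracking, Percussion Run-through, Full Rehearsal, Vocals Warm-up.
Chamber Tracking starts after Strings Overdub ends, so nothing later overlaps Strings Overdub either.
Percussion Run-through starts after Chamber Tracking ends, so nothing later overlaps Chamber Tracking either.
Full Rehearsal starts before Percussion Run-through ends → Percussion Run-through and Full Rehearsal overlap.
Vocals Warm-up starts after Percussion Run-through ends.
Vocals Warm-up starts before Full Rehearsal ends → Full Rehearsal and Vocals Warm-up overlap.
Overlapping pairs: Full Rehearsal & Percussion Run-through, Full Rehearsal & Vocals Warm-up — 2 in total.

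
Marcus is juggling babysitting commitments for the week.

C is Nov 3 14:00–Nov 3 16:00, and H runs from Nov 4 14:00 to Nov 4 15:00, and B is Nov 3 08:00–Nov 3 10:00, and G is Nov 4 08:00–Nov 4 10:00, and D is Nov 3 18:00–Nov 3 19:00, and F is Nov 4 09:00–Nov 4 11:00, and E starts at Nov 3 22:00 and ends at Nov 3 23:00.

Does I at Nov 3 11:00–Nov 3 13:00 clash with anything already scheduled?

No — it doesn't clash with anything

B: ends Nov 3 10:00 at or before I starts Nov 3 11:00 → clear.
C: starts Nov 3 14:00 at or after I ends Nov 3 13:00 → clear.
D: starts Nov 3 18:00 at or after I ends Nov 3 13:00 → clear.
E: starts Nov 3 22:00 at or after I ends Nov 3 13:00 → clear.
G: starts Nov 4 08:00 at or after I ends Nov 3 13:00 → clear.
F: starts Nov 4 09:00 at or after I ends Nov 3 13:00 → clear.
H: starts Nov 4 14:00 at or after I ends Nov 3 13:00 → clear.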